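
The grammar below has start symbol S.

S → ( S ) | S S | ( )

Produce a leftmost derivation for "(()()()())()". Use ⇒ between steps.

S ⇒ SS   [S → S S]
SS ⇒ (S)S   [S → ( S )]
(S)S ⇒ (SS)S   [S → S S]
(SS)S ⇒ (()S)S   [S → ( )]
(()S)S ⇒ (()SS)S   [S → S S]
(()SS)S ⇒ (()SSS)S   [S → S S]
(()SSS)S ⇒ (()()SS)S   [S → ( )]
(()()SS)S ⇒ (()()()S)S   [S → ( )]
(()()()S)S ⇒ (()()()())S   [S → ( )]
(()()()())S ⇒ (()()()())()   [S → ( )]

S⇒SS⇒(S)S⇒(SS)S⇒(()S)S⇒(()SS)S⇒(()SSS)S⇒(()()SS)S⇒(()()()S)S⇒(()()()())S⇒(()()()())()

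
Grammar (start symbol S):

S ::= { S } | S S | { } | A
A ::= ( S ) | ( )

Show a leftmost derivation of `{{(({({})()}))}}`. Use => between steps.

S => {S}   [S ::= { S }]
{S} => {{S}}   [S ::= { S }]
{{S}} => {{A}}   [S ::= A]
{{A}} => {{(S)}}   [A ::= ( S )]
{{(S)}} => {{(A)}}   [S ::= A]
{{(A)}} => {{((S))}}   [A ::= ( S )]
{{((S))}} => {{(({S}))}}   [S ::= { S }]
{{(({S}))}} => {{(({SS}))}}   [S ::= S S]
{{(({SS}))}} => {{(({AS}))}}   [S ::= A]
{{(({AS}))}} => {{(({(S)S}))}}   [A ::= ( S )]
{{(({(S)S}))}} => {{(({({})S}))}}   [S ::= { }]
{{(({({})S}))}} => {{(({({})A}))}}   [S ::= A]
{{(({({})A}))}} => {{(({({})()}))}}   [A ::= ( )]

S => {S} => {{S}} => {{A}} => {{(S)}} => {{(A)}} => {{((S))}} => {{(({S}))}} => {{(({SS}))}} => {{(({AS}))}} => {{(({(S)S}))}} => {{(({({})S}))}} => {{(({({})A}))}} => {{(({({})()}))}}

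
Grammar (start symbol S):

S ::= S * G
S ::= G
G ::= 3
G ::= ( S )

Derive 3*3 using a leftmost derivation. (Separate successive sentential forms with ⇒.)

S ⇒ S*G ⇒ G*G ⇒ 3*G ⇒ 3*3

S ⇒ S*G   [S ::= S * G]
S*G ⇒ G*G   [S ::= G]
G*G ⇒ 3*G   [G ::= 3]
3*G ⇒ 3*3   [G ::= 3]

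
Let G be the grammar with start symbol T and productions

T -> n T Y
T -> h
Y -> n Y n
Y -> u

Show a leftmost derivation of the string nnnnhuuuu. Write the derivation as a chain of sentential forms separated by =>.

T => nTY => nnTYY => nnnTYYY => nnnnTYYYY => nnnnhYYYY => nnnnhuYYY => nnnnhuuYY => nnnnhuuuY => nnnnhuuuu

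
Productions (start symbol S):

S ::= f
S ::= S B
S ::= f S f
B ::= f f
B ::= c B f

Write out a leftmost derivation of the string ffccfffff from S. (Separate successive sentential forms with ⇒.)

S ⇒ fSf   [S ::= f S f]
fSf ⇒ fSBf   [S ::= S B]
fSBf ⇒ ffBf   [S ::= f]
ffBf ⇒ ffcBff   [B ::= c B f]
ffcBff ⇒ ffccBfff   [B ::= c B f]
ffccBfff ⇒ ffccfffff   [B ::= f f]

S⇒fSf⇒fSBf⇒ffBf⇒ffcBff⇒ffccBfff⇒ffccfffff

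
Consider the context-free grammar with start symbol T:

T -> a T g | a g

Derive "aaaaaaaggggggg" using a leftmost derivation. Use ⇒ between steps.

T⇒aTg⇒aaTgg⇒aaaTggg⇒aaaaTgggg⇒aaaaaTggggg⇒aaaaaaTgggggg⇒aaaaaaaggggggg

T ⇒ aTg   [T -> a T g]
aTg ⇒ aaTgg   [T -> a T g]
aaTgg ⇒ aaaTggg   [T -> a T g]
aaaTggg ⇒ aaaaTgggg   [T -> a T g]
aaaaTgggg ⇒ aaaaaTggggg   [T -> a T g]
aaaaaTggggg ⇒ aaaaaaTgggggg   [T -> a T g]
aaaaaaTgggggg ⇒ aaaaaaaggggggg   [T -> a g]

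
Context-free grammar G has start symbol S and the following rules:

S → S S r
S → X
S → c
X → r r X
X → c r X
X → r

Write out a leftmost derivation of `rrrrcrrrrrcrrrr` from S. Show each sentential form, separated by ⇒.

S ⇒ X   [S → X]
X ⇒ rrX   [X → r r X]
rrX ⇒ rrrrX   [X → r r X]
rrrrX ⇒ rrrrcrX   [X → c r X]
rrrrcrX ⇒ rrrrcrrrX   [X → r r X]
rrrrcrrrX ⇒ rrrrcrrrrrX   [X → r r X]
rrrrcrrrrrX ⇒ rrrrcrrrrrcrX   [X → c r X]
rrrrcrrrrrcrX ⇒ rrrrcrrrrrcrrrX   [X → r r X]
rrrrcrrrrrcrrrX ⇒ rrrrcrrrrrcrrrr   [X → r]

S⇒X⇒rrX⇒rrrrX⇒rrrrcrX⇒rrrrcrrrX⇒rrrrcrrrrrX⇒rrrrcrrrrrcrX⇒rrrrcrrrrrcrrrX⇒rrrrcrrrrrcrrrr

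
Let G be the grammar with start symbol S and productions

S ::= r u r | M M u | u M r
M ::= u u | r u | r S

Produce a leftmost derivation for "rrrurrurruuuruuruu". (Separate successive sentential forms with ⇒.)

S ⇒ MMu ⇒ rSMu ⇒ rMMuMu ⇒ rrSMuMu ⇒ rrMMuMuMu ⇒ rrrSMuMuMu ⇒ rrruMrMuMuMu ⇒ rrrurSrMuMuMu ⇒ rrrurrurrMuMuMu ⇒ rrrurrurruuuMuMu ⇒ rrrurrurruuuruuMu ⇒ rrrurrurruuuruuruu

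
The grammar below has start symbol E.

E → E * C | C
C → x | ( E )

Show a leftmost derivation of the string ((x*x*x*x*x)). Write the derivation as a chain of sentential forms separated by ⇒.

E ⇒ C   [E → C]
C ⇒ (E)   [C → ( E )]
(E) ⇒ (C)   [E → C]
(C) ⇒ ((E))   [C → ( E )]
((E)) ⇒ ((E*C))   [E → E * C]
((E*C)) ⇒ ((E*C*C))   [E → E * C]
((E*C*C)) ⇒ ((E*C*C*C))   [E → E * C]
((E*C*C*C)) ⇒ ((E*C*C*C*C))   [E → E * C]
((E*C*C*C*C)) ⇒ ((C*C*C*C*C))   [E → C]
((C*C*C*C*C)) ⇒ ((x*C*C*C*C))   [C → x]
((x*C*C*C*C)) ⇒ ((x*x*C*C*C))   [C → x]
((x*x*C*C*C)) ⇒ ((x*x*x*C*C))   [C → x]
((x*x*x*C*C)) ⇒ ((x*x*x*x*C))   [C → x]
((x*x*x*x*C)) ⇒ ((x*x*x*x*x))   [C → x]

E ⇒ C ⇒ (E) ⇒ (C) ⇒ ((E)) ⇒ ((E*C)) ⇒ ((E*C*C)) ⇒ ((E*C*C*C)) ⇒ ((E*C*C*C*C)) ⇒ ((C*C*C*C*C)) ⇒ ((x*C*C*C*C)) ⇒ ((x*x*C*C*C)) ⇒ ((x*x*x*C*C)) ⇒ ((x*x*x*x*C)) ⇒ ((x*x*x*x*x))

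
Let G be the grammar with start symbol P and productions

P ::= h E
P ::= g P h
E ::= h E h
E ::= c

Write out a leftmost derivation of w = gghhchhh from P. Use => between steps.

P => gPh   [P ::= g P h]
gPh => ggPhh   [P ::= g P h]
ggPhh => gghEhh   [P ::= h E]
gghEhh => gghhEhhh   [E ::= h E h]
gghhEhhh => gghhchhh   [E ::= c]

P=>gPh=>ggPhh=>gghEhh=>gghhEhhh=>gghhchhh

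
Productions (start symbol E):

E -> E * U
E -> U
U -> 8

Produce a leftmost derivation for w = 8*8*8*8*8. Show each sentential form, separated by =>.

E => E*U   [E -> E * U]
E*U => E*U*U   [E -> E * U]
E*U*U => E*U*U*U   [E -> E * U]
E*U*U*U => E*U*U*U*U   [E -> E * U]
E*U*U*U*U => U*U*U*U*U   [E -> U]
U*U*U*U*U => 8*U*U*U*U   [U -> 8]
8*U*U*U*U => 8*8*U*U*U   [U -> 8]
8*8*U*U*U => 8*8*8*U*U   [U -> 8]
8*8*8*U*U => 8*8*8*8*U   [U -> 8]
8*8*8*8*U => 8*8*8*8*8   [U -> 8]

E=>E*U=>E*U*U=>E*U*U*U=>E*U*U*U*U=>U*U*U*U*U=>8*U*U*U*U=>8*8*U*U*U=>8*8*8*U*U=>8*8*8*8*U=>8*8*8*8*8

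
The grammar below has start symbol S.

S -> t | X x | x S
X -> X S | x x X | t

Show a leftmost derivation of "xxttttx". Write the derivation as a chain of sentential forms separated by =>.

S => Xx   [S -> X x]
Xx => XSx   [X -> X S]
XSx => xxXSx   [X -> x x X]
xxXSx => xxXSSx   [X -> X S]
xxXSSx => xxXSSSx   [X -> X S]
xxXSSSx => xxtSSSx   [X -> t]
xxtSSSx => xxttSSx   [S -> t]
xxttSSx => xxtttSx   [S -> t]
xxtttSx => xxttttx   [S -> t]

S => Xx => XSx => xxXSx => xxXSSx => xxXSSSx => xxtSSSx => xxttSSx => xxtttSx => xxttttx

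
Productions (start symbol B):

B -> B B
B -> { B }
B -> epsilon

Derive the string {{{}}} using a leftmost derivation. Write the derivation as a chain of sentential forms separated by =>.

B => BB   [B -> B B]
BB => {B}B   [B -> { B }]
{B}B => {{B}}B   [B -> { B }]
{{B}}B => {{BB}}B   [B -> B B]
{{BB}}B => {{BBB}}B   [B -> B B]
{{BBB}}B => {{{B}BB}}B   [B -> { B }]
{{{B}BB}}B => {{{}BB}}B   [B -> epsilon]
{{{}BB}}B => {{{}B}}B   [B -> epsilon]
{{{}B}}B => {{{}}}B   [B -> epsilon]
{{{}}}B => {{{}}}   [B -> epsilon]

B=>BB=>{B}B=>{{B}}B=>{{BB}}B=>{{BBB}}B=>{{{B}BB}}B=>{{{}BB}}B=>{{{}B}}B=>{{{}}}B=>{{{}}}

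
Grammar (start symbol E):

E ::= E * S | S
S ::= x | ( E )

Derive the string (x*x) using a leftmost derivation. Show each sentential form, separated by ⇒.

E ⇒ S ⇒ (E) ⇒ (E*S) ⇒ (S*S) ⇒ (x*S) ⇒ (x*x)

E ⇒ S   [E ::= S]
S ⇒ (E)   [S ::= ( E )]
(E) ⇒ (E*S)   [E ::= E * S]
(E*S) ⇒ (S*S)   [E ::= S]
(S*S) ⇒ (x*S)   [S ::= x]
(x*S) ⇒ (x*x)   [S ::= x]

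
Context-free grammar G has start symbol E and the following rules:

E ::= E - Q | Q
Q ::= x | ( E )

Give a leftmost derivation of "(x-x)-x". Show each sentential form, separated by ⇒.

E⇒E-Q⇒Q-Q⇒(E)-Q⇒(E-Q)-Q⇒(Q-Q)-Q⇒(x-Q)-Q⇒(x-x)-Q⇒(x-x)-x

E ⇒ E-Q   [E ::= E - Q]
E-Q ⇒ Q-Q   [E ::= Q]
Q-Q ⇒ (E)-Q   [Q ::= ( E )]
(E)-Q ⇒ (E-Q)-Q   [E ::= E - Q]
(E-Q)-Q ⇒ (Q-Q)-Q   [E ::= Q]
(Q-Q)-Q ⇒ (x-Q)-Q   [Q ::= x]
(x-Q)-Q ⇒ (x-x)-Q   [Q ::= x]
(x-x)-Q ⇒ (x-x)-x   [Q ::= x]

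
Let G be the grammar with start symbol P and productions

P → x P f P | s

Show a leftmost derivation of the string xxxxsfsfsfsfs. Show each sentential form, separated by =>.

P => xPfP => xxPfPfP => xxxPfPfPfP => xxxxPfPfPfPfP => xxxxsfPfPfPfP => xxxxsfsfPfPfP => xxxxsfsfsfPfP => xxxxsfsfsfsfP => xxxxsfsfsfsfs

P => xPfP   [P → x P f P]
xPfP => xxPfPfP   [P → x P f P]
xxPfPfP => xxxPfPfPfP   [P → x P f P]
xxxPfPfPfP => xxxxPfPfPfPfP   [P → x P f P]
xxxxPfPfPfPfP => xxxxsfPfPfPfP   [P → s]
xxxxsfPfPfPfP => xxxxsfsfPfPfP   [P → s]
xxxxsfsfPfPfP => xxxxsfsfsfPfP   [P → s]
xxxxsfsfsfPfP => xxxxsfsfsfsfP   [P → s]
xxxxsfsfsfsfP => xxxxsfsfsfsfs   [P → s]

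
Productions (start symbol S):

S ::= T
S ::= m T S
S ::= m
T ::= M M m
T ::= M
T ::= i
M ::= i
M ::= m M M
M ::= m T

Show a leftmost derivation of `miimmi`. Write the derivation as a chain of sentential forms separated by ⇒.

S ⇒ mTS ⇒ mMMmS ⇒ miMmS ⇒ miimS ⇒ miimT ⇒ miimM ⇒ miimmT ⇒ miimmi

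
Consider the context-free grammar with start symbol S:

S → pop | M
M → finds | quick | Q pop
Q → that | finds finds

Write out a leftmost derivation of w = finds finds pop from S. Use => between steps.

S => M => Q pop => finds finds pop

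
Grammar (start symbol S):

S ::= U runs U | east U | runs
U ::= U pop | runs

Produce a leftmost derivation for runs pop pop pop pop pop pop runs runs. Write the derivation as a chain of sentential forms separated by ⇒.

S ⇒ U runs U ⇒ U pop runs U ⇒ U pop pop runs U ⇒ U pop pop pop runs U ⇒ U pop pop pop pop runs U ⇒ U pop pop pop pop pop runs U ⇒ U pop pop pop pop pop pop runs U ⇒ runs pop pop pop pop pop pop runs U ⇒ runs pop pop pop pop pop pop runs runs

S ⇒ U runs U   [S ::= U runs U]
U runs U ⇒ U pop runs U   [U ::= U pop]
U pop runs U ⇒ U pop pop runs U   [U ::= U pop]
U pop pop runs U ⇒ U pop pop pop runs U   [U ::= U pop]
U pop pop pop runs U ⇒ U pop pop pop pop runs U   [U ::= U pop]
U pop pop pop pop runs U ⇒ U pop pop pop pop pop runs U   [U ::= U pop]
U pop pop pop pop pop runs U ⇒ U pop pop pop pop pop pop runs U   [U ::= U pop]
U pop pop pop pop pop pop runs U ⇒ runs pop pop pop pop pop pop runs U   [U ::= runs]
runs pop pop pop pop pop pop runs U ⇒ runs pop pop pop pop pop pop runs runs   [U ::= runs]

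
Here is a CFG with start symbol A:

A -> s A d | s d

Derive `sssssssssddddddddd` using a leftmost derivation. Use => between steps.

A=>sAd=>ssAdd=>sssAddd=>ssssAdddd=>sssssAddddd=>ssssssAdddddd=>sssssssAddddddd=>ssssssssAdddddddd=>sssssssssddddddddd

A => sAd   [A -> s A d]
sAd => ssAdd   [A -> s A d]
ssAdd => sssAddd   [A -> s A d]
sssAddd => ssssAdddd   [A -> s A d]
ssssAdddd => sssssAddddd   [A -> s A d]
sssssAddddd => ssssssAdddddd   [A -> s A d]
ssssssAdddddd => sssssssAddddddd   [A -> s A d]
sssssssAddddddd => ssssssssAdddddddd   [A -> s A d]
ssssssssAdddddddd => sssssssssddddddddd   [A -> s d]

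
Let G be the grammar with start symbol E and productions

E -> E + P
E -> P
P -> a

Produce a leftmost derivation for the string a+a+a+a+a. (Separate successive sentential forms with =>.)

E => E+P => E+P+P => E+P+P+P => E+P+P+P+P => P+P+P+P+P => a+P+P+P+P => a+a+P+P+P => a+a+a+P+P => a+a+a+a+P => a+a+a+a+a

E => E+P   [E -> E + P]
E+P => E+P+P   [E -> E + P]
E+P+P => E+P+P+P   [E -> E + P]
E+P+P+P => E+P+P+P+P   [E -> E + P]
E+P+P+P+P => P+P+P+P+P   [E -> P]
P+P+P+P+P => a+P+P+P+P   [P -> a]
a+P+P+P+P => a+a+P+P+P   [P -> a]
a+a+P+P+P => a+a+a+P+P   [P -> a]
a+a+a+P+P => a+a+a+a+P   [P -> a]
a+a+a+a+P => a+a+a+a+a   [P -> a]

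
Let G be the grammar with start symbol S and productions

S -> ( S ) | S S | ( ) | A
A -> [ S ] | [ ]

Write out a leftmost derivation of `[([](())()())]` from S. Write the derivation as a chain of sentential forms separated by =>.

S => A => [S] => [(S)] => [(SS)] => [(SSS)] => [(SSSS)] => [(ASSS)] => [([]SSS)] => [([](S)SS)] => [([](())SS)] => [([](())()S)] => [([](())()())]

S => A   [S -> A]
A => [S]   [A -> [ S ]]
[S] => [(S)]   [S -> ( S )]
[(S)] => [(SS)]   [S -> S S]
[(SS)] => [(SSS)]   [S -> S S]
[(SSS)] => [(SSSS)]   [S -> S S]
[(SSSS)] => [(ASSS)]   [S -> A]
[(ASSS)] => [([]SSS)]   [A -> [ ]]
[([]SSS)] => [([](S)SS)]   [S -> ( S )]
[([](S)SS)] => [([](())SS)]   [S -> ( )]
[([](())SS)] => [([](())()S)]   [S -> ( )]
[([](())()S)] => [([](())()())]   [S -> ( )]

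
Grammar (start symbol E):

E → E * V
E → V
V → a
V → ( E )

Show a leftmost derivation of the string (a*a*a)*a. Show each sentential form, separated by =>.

E => E*V   [E → E * V]
E*V => V*V   [E → V]
V*V => (E)*V   [V → ( E )]
(E)*V => (E*V)*V   [E → E * V]
(E*V)*V => (E*V*V)*V   [E → E * V]
(E*V*V)*V => (V*V*V)*V   [E → V]
(V*V*V)*V => (a*V*V)*V   [V → a]
(a*V*V)*V => (a*a*V)*V   [V → a]
(a*a*V)*V => (a*a*a)*V   [V → a]
(a*a*a)*V => (a*a*a)*a   [V → a]

E => E*V => V*V => (E)*V => (E*V)*V => (E*V*V)*V => (V*V*V)*V => (a*V*V)*V => (a*a*V)*V => (a*a*a)*V => (a*a*a)*a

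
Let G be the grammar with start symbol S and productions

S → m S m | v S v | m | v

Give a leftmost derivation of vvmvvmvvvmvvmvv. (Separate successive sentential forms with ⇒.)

S ⇒ vSv   [S → v S v]
vSv ⇒ vvSvv   [S → v S v]
vvSvv ⇒ vvmSmvv   [S → m S m]
vvmSmvv ⇒ vvmvSvmvv   [S → v S v]
vvmvSvmvv ⇒ vvmvvSvvmvv   [S → v S v]
vvmvvSvvmvv ⇒ vvmvvmSmvvmvv   [S → m S m]
vvmvvmSmvvmvv ⇒ vvmvvmvSvmvvmvv   [S → v S v]
vvmvvmvSvmvvmvv ⇒ vvmvvmvvvmvvmvv   [S → v]

S ⇒ vSv ⇒ vvSvv ⇒ vvmSmvv ⇒ vvmvSvmvv ⇒ vvmvvSvvmvv ⇒ vvmvvmSmvvmvv ⇒ vvmvvmvSvmvvmvv ⇒ vvmvvmvvvmvvmvv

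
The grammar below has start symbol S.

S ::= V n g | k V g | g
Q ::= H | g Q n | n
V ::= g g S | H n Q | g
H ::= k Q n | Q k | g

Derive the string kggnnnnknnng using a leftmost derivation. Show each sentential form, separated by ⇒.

S ⇒ Vng ⇒ HnQng ⇒ QknQng ⇒ HknQng ⇒ kQnknQng ⇒ kgQnnknQng ⇒ kggQnnnknQng ⇒ kggnnnnknQng ⇒ kggnnnnknnng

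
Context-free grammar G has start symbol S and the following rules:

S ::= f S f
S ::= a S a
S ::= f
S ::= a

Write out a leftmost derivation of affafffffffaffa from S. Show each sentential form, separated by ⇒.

S⇒aSa⇒afSfa⇒affSffa⇒affaSaffa⇒affafSfaffa⇒affaffSffaffa⇒affafffSfffaffa⇒affafffffffaffa

S ⇒ aSa   [S ::= a S a]
aSa ⇒ afSfa   [S ::= f S f]
afSfa ⇒ affSffa   [S ::= f S f]
affSffa ⇒ affaSaffa   [S ::= a S a]
affaSaffa ⇒ affafSfaffa   [S ::= f S f]
affafSfaffa ⇒ affaffSffaffa   [S ::= f S f]
affaffSffaffa ⇒ affafffSfffaffa   [S ::= f S f]
affafffSfffaffa ⇒ affafffffffaffa   [S ::= f]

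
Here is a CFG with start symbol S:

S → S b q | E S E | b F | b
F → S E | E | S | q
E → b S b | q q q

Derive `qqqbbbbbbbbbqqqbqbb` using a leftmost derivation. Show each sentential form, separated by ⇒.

S ⇒ ESE   [S → E S E]
ESE ⇒ qqqSE   [E → q q q]
qqqSE ⇒ qqqbE   [S → b]
qqqbE ⇒ qqqbbSb   [E → b S b]
qqqbbSb ⇒ qqqbbbFb   [S → b F]
qqqbbbFb ⇒ qqqbbbSEb   [F → S E]
qqqbbbSEb ⇒ qqqbbbbEb   [S → b]
qqqbbbbEb ⇒ qqqbbbbbSbb   [E → b S b]
qqqbbbbbSbb ⇒ qqqbbbbbSbqbb   [S → S b q]
qqqbbbbbSbqbb ⇒ qqqbbbbbESEbqbb   [S → E S E]
qqqbbbbbESEbqbb ⇒ qqqbbbbbbSbSEbqbb   [E → b S b]
qqqbbbbbbSbSEbqbb ⇒ qqqbbbbbbbbSEbqbb   [S → b]
qqqbbbbbbbbSEbqbb ⇒ qqqbbbbbbbbbEbqbb   [S → b]
qqqbbbbbbbbbEbqbb ⇒ qqqbbbbbbbbbqqqbqbb   [E → q q q]

S⇒ESE⇒qqqSE⇒qqqbE⇒qqqbbSb⇒qqqbbbFb⇒qqqbbbSEb⇒qqqbbbbEb⇒qqqbbbbbSbb⇒qqqbbbbbSbqbb⇒qqqbbbbbESEbqbb⇒qqqbbbbbbSbSEbqbb⇒qqqbbbbbbbbSEbqbb⇒qqqbbbbbbbbbEbqbb⇒qqqbbbbbbbbbqqqbqbb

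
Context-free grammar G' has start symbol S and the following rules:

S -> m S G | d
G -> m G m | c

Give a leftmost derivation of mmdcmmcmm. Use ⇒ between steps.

S ⇒ mSG ⇒ mmSGG ⇒ mmdGG ⇒ mmdcG ⇒ mmdcmGm ⇒ mmdcmmGmm ⇒ mmdcmmcmm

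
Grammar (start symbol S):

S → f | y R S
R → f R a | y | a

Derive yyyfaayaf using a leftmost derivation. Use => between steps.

S => yRS   [S → y R S]
yRS => yyS   [R → y]
yyS => yyyRS   [S → y R S]
yyyRS => yyyfRaS   [R → f R a]
yyyfRaS => yyyfaaS   [R → a]
yyyfaaS => yyyfaayRS   [S → y R S]
yyyfaayRS => yyyfaayaS   [R → a]
yyyfaayaS => yyyfaayaf   [S → f]

S => yRS => yyS => yyyRS => yyyfRaS => yyyfaaS => yyyfaayRS => yyyfaayaS => yyyfaayaf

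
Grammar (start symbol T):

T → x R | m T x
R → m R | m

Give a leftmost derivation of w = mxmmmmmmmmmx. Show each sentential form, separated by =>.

T => mTx => mxRx => mxmRx => mxmmRx => mxmmmRx => mxmmmmRx => mxmmmmmRx => mxmmmmmmRx => mxmmmmmmmRx => mxmmmmmmmmRx => mxmmmmmmmmmx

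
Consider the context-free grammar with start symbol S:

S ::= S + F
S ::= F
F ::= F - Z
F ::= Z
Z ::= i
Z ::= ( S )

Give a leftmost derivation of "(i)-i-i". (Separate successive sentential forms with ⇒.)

S⇒F⇒F-Z⇒F-Z-Z⇒Z-Z-Z⇒(S)-Z-Z⇒(F)-Z-Z⇒(Z)-Z-Z⇒(i)-Z-Z⇒(i)-i-Z⇒(i)-i-i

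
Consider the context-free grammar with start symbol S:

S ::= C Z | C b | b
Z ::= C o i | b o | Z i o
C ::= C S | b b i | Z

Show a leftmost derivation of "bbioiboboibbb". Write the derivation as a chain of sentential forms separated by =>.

S => Cb   [S ::= C b]
Cb => CSb   [C ::= C S]
CSb => CSSb   [C ::= C S]
CSSb => ZSSb   [C ::= Z]
ZSSb => CoiSSb   [Z ::= C o i]
CoiSSb => CSoiSSb   [C ::= C S]
CSoiSSb => ZSoiSSb   [C ::= Z]
ZSoiSSb => CoiSoiSSb   [Z ::= C o i]
CoiSoiSSb => bbioiSoiSSb   [C ::= b b i]
bbioiSoiSSb => bbioiCboiSSb   [S ::= C b]
bbioiCboiSSb => bbioiZboiSSb   [C ::= Z]
bbioiZboiSSb => bbioiboboiSSb   [Z ::= b o]
bbioiboboiSSb => bbioiboboibSb   [S ::= b]
bbioiboboibSb => bbioiboboibbb   [S ::= b]

S => Cb => CSb => CSSb => ZSSb => CoiSSb => CSoiSSb => ZSoiSSb => CoiSoiSSb => bbioiSoiSSb => bbioiCboiSSb => bbioiZboiSSb => bbioiboboiSSb => bbioiboboibSb => bbioiboboibbb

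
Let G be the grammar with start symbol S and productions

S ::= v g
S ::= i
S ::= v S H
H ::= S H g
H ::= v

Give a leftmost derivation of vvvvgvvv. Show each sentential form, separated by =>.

S => vSH => vvSHH => vvvSHHH => vvvvgHHH => vvvvgvHH => vvvvgvvH => vvvvgvvv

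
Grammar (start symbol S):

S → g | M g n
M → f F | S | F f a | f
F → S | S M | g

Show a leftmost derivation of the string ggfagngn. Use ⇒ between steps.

S ⇒ Mgn   [S → M g n]
Mgn ⇒ Sgn   [M → S]
Sgn ⇒ Mgngn   [S → M g n]
Mgngn ⇒ Ffagngn   [M → F f a]
Ffagngn ⇒ SMfagngn   [F → S M]
SMfagngn ⇒ gMfagngn   [S → g]
gMfagngn ⇒ gSfagngn   [M → S]
gSfagngn ⇒ ggfagngn   [S → g]

S ⇒ Mgn ⇒ Sgn ⇒ Mgngn ⇒ Ffagngn ⇒ SMfagngn ⇒ gMfagngn ⇒ gSfagngn ⇒ ggfagngn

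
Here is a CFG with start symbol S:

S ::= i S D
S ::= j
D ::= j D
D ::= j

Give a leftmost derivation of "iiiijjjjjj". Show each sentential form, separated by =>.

S => iSD   [S ::= i S D]
iSD => iiSDD   [S ::= i S D]
iiSDD => iiiSDDD   [S ::= i S D]
iiiSDDD => iiiiSDDDD   [S ::= i S D]
iiiiSDDDD => iiiijDDDD   [S ::= j]
iiiijDDDD => iiiijjDDDD   [D ::= j D]
iiiijjDDDD => iiiijjjDDD   [D ::= j]
iiiijjjDDD => iiiijjjjDD   [D ::= j]
iiiijjjjDD => iiiijjjjjD   [D ::= j]
iiiijjjjjD => iiiijjjjjj   [D ::= j]

S => iSD => iiSDD => iiiSDDD => iiiiSDDDD => iiiijDDDD => iiiijjDDDD => iiiijjjDDD => iiiijjjjDD => iiiijjjjjD => iiiijjjjjj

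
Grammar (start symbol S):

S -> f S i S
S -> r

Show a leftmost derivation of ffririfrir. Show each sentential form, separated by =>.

S => fSiS   [S -> f S i S]
fSiS => ffSiSiS   [S -> f S i S]
ffSiSiS => ffriSiS   [S -> r]
ffriSiS => ffririS   [S -> r]
ffririS => ffririfSiS   [S -> f S i S]
ffririfSiS => ffririfriS   [S -> r]
ffririfriS => ffririfrir   [S -> r]

S => fSiS => ffSiSiS => ffriSiS => ffririS => ffririfSiS => ffririfriS => ffririfrir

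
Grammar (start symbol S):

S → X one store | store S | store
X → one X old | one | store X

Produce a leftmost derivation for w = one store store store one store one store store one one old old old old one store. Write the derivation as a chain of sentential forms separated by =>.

S => X one store   [S → X one store]
X one store => one X old one store   [X → one X old]
one X old one store => one store X old one store   [X → store X]
one store X old one store => one store store X old one store   [X → store X]
one store store X old one store => one store store store X old one store   [X → store X]
one store store store X old one store => one store store store one X old old one store   [X → one X old]
one store store store one X old old one store => one store store store one store X old old one store   [X → store X]
one store store store one store X old old one store => one store store store one store one X old old old one store   [X → one X old]
one store store store one store one X old old old one store => one store store store one store one store X old old old one store   [X → store X]
one store store store one store one store X old old old one store => one store store store one store one store store X old old old one store   [X → store X]
one store store store one store one store store X old old old one store => one store store store one store one store store one X old old old old one store   [X → one X old]
one store store store one store one store store one X old old old old one store => one store store store one store one store store one one old old old old one store   [X → one]

S => X one store => one X old one store => one store X old one store => one store store X old one store => one store store store X old one store => one store store store one X old old one store => one store store store one store X old old one store => one store store store one store one X old old old one store => one store store store one store one store X old old old one store => one store store store one store one store store X old old old one store => one store store store one store one store store one X old old old old one store => one store store store one store one store store one one old old old old one store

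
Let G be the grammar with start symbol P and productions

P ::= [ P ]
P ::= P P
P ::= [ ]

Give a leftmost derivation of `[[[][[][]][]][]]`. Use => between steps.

P => [P] => [PP] => [[P]P] => [[PP]P] => [[[]P]P] => [[[]PP]P] => [[[][P]P]P] => [[[][PP]P]P] => [[[][[]P]P]P] => [[[][[][]]P]P] => [[[][[][]][]]P] => [[[][[][]][]][]]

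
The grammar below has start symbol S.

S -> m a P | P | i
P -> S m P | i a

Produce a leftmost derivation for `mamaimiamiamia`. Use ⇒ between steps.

S ⇒ maP ⇒ maSmP ⇒ mamaPmP ⇒ mamaSmPmP ⇒ mamaPmPmP ⇒ mamaSmPmPmP ⇒ mamaimPmPmP ⇒ mamaimiamPmP ⇒ mamaimiamiamP ⇒ mamaimiamiamia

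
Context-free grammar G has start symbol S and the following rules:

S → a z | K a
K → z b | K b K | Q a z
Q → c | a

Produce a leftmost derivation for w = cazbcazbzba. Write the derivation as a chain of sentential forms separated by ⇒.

S ⇒ Ka ⇒ KbKa ⇒ QazbKa ⇒ cazbKa ⇒ cazbKbKa ⇒ cazbQazbKa ⇒ cazbcazbKa ⇒ cazbcazbzba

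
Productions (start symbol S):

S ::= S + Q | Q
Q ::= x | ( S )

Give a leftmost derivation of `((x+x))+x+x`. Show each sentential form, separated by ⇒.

S ⇒ S+Q ⇒ S+Q+Q ⇒ Q+Q+Q ⇒ (S)+Q+Q ⇒ (Q)+Q+Q ⇒ ((S))+Q+Q ⇒ ((S+Q))+Q+Q ⇒ ((Q+Q))+Q+Q ⇒ ((x+Q))+Q+Q ⇒ ((x+x))+Q+Q ⇒ ((x+x))+x+Q ⇒ ((x+x))+x+x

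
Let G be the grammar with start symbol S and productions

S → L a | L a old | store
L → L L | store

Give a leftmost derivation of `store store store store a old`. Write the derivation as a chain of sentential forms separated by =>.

S => L a old => L L a old => store L a old => store L L a old => store L L L a old => store store L L a old => store store store L a old => store store store store a old

S => L a old   [S → L a old]
L a old => L L a old   [L → L L]
L L a old => store L a old   [L → store]
store L a old => store L L a old   [L → L L]
store L L a old => store L L L a old   [L → L L]
store L L L a old => store store L L a old   [L → store]
store store L L a old => store store store L a old   [L → store]
store store store L a old => store store store store a old   [L → store]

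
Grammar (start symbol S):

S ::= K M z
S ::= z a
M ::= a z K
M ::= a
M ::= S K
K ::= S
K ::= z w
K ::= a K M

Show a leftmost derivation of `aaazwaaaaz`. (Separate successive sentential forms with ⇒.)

S ⇒ KMz ⇒ aKMMz ⇒ aaKMMMz ⇒ aaaKMMMMz ⇒ aaazwMMMMz ⇒ aaazwaMMMz ⇒ aaazwaaMMz ⇒ aaazwaaaMz ⇒ aaazwaaaaz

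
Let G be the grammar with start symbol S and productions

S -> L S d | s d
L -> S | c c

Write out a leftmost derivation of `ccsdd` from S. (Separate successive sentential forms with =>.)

S=>LSd=>ccSd=>ccsdd

S => LSd   [S -> L S d]
LSd => ccSd   [L -> c c]
ccSd => ccsdd   [S -> s d]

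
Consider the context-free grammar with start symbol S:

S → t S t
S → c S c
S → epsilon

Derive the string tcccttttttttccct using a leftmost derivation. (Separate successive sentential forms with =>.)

S => tSt => tcSct => tccScct => tcccSccct => tccctStccct => tcccttSttccct => tccctttStttccct => tcccttttSttttccct => tcccttttttttccct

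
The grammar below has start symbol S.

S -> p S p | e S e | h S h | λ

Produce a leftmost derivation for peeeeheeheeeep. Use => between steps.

S=>pSp=>peSep=>peeSeep=>peeeSeeep=>peeeeSeeeep=>peeeehSheeeep=>peeeeheSeheeeep=>peeeeheeheeeep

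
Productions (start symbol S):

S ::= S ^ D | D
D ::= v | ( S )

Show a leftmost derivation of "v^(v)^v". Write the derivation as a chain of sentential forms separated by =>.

S=>S^D=>S^D^D=>D^D^D=>v^D^D=>v^(S)^D=>v^(D)^D=>v^(v)^D=>v^(v)^v

S => S^D   [S ::= S ^ D]
S^D => S^D^D   [S ::= S ^ D]
S^D^D => D^D^D   [S ::= D]
D^D^D => v^D^D   [D ::= v]
v^D^D => v^(S)^D   [D ::= ( S )]
v^(S)^D => v^(D)^D   [S ::= D]
v^(D)^D => v^(v)^D   [D ::= v]
v^(v)^D => v^(v)^v   [D ::= v]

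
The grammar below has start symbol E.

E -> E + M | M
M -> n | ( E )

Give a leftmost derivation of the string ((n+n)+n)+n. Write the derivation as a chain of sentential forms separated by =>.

E => E+M => M+M => (E)+M => (E+M)+M => (M+M)+M => ((E)+M)+M => ((E+M)+M)+M => ((M+M)+M)+M => ((n+M)+M)+M => ((n+n)+M)+M => ((n+n)+n)+M => ((n+n)+n)+n

E => E+M   [E -> E + M]
E+M => M+M   [E -> M]
M+M => (E)+M   [M -> ( E )]
(E)+M => (E+M)+M   [E -> E + M]
(E+M)+M => (M+M)+M   [E -> M]
(M+M)+M => ((E)+M)+M   [M -> ( E )]
((E)+M)+M => ((E+M)+M)+M   [E -> E + M]
((E+M)+M)+M => ((M+M)+M)+M   [E -> M]
((M+M)+M)+M => ((n+M)+M)+M   [M -> n]
((n+M)+M)+M => ((n+n)+M)+M   [M -> n]
((n+n)+M)+M => ((n+n)+n)+M   [M -> n]
((n+n)+n)+M => ((n+n)+n)+n   [M -> n]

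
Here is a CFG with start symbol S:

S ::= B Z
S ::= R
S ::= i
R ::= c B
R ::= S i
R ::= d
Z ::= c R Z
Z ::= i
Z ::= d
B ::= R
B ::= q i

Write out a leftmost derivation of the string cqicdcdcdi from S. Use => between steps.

S => BZ => RZ => cBZ => cqiZ => cqicRZ => cqicdZ => cqicdcRZ => cqicdcdZ => cqicdcdcRZ => cqicdcdcdZ => cqicdcdcdi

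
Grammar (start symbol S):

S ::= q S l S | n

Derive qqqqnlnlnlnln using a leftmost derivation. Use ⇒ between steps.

S ⇒ qSlS   [S ::= q S l S]
qSlS ⇒ qqSlSlS   [S ::= q S l S]
qqSlSlS ⇒ qqqSlSlSlS   [S ::= q S l S]
qqqSlSlSlS ⇒ qqqqSlSlSlSlS   [S ::= q S l S]
qqqqSlSlSlSlS ⇒ qqqqnlSlSlSlS   [S ::= n]
qqqqnlSlSlSlS ⇒ qqqqnlnlSlSlS   [S ::= n]
qqqqnlnlSlSlS ⇒ qqqqnlnlnlSlS   [S ::= n]
qqqqnlnlnlSlS ⇒ qqqqnlnlnlnlS   [S ::= n]
qqqqnlnlnlnlS ⇒ qqqqnlnlnlnln   [S ::= n]

S ⇒ qSlS ⇒ qqSlSlS ⇒ qqqSlSlSlS ⇒ qqqqSlSlSlSlS ⇒ qqqqnlSlSlSlS ⇒ qqqqnlnlSlSlS ⇒ qqqqnlnlnlSlS ⇒ qqqqnlnlnlnlS ⇒ qqqqnlnlnlnln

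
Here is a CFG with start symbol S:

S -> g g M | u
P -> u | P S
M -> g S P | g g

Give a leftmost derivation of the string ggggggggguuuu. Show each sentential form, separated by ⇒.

S ⇒ ggM ⇒ gggSP ⇒ gggggMP ⇒ ggggggSPP ⇒ ggggggggMPP ⇒ gggggggggSPPP ⇒ ggggggggguPPP ⇒ ggggggggguuPP ⇒ ggggggggguuuP ⇒ ggggggggguuuu

S ⇒ ggM   [S -> g g M]
ggM ⇒ gggSP   [M -> g S P]
gggSP ⇒ gggggMP   [S -> g g M]
gggggMP ⇒ ggggggSPP   [M -> g S P]
ggggggSPP ⇒ ggggggggMPP   [S -> g g M]
ggggggggMPP ⇒ gggggggggSPPP   [M -> g S P]
gggggggggSPPP ⇒ ggggggggguPPP   [S -> u]
ggggggggguPPP ⇒ ggggggggguuPP   [P -> u]
ggggggggguuPP ⇒ ggggggggguuuP   [P -> u]
ggggggggguuuP ⇒ ggggggggguuuu   [P -> u]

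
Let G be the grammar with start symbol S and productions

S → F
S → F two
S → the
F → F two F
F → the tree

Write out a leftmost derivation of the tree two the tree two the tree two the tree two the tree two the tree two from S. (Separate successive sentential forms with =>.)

S => F two => F two F two => F two F two F two => the tree two F two F two => the tree two F two F two F two => the tree two F two F two F two F two => the tree two F two F two F two F two F two => the tree two the tree two F two F two F two F two => the tree two the tree two the tree two F two F two F two => the tree two the tree two the tree two the tree two F two F two => the tree two the tree two the tree two the tree two the tree two F two => the tree two the tree two the tree two the tree two the tree two the tree two

S => F two   [S → F two]
F two => F two F two   [F → F two F]
F two F two => F two F two F two   [F → F two F]
F two F two F two => the tree two F two F two   [F → the tree]
the tree two F two F two => the tree two F two F two F two   [F → F two F]
the tree two F two F two F two => the tree two F two F two F two F two   [F → F two F]
the tree two F two F two F two F two => the tree two F two F two F two F two F two   [F → F two F]
the tree two F two F two F two F two F two => the tree two the tree two F two F two F two F two   [F → the tree]
the tree two the tree two F two F two F two F two => the tree two the tree two the tree two F two F two F two   [F → the tree]
the tree two the tree two the tree two F two F two F two => the tree two the tree two the tree two the tree two F two F two   [F → the tree]
the tree two the tree two the tree two the tree two F two F two => the tree two the tree two the tree two the tree two the tree two F two   [F → the tree]
the tree two the tree two the tree two the tree two the tree two F two => the tree two the tree two the tree two the tree two the tree two the tree two   [F → the tree]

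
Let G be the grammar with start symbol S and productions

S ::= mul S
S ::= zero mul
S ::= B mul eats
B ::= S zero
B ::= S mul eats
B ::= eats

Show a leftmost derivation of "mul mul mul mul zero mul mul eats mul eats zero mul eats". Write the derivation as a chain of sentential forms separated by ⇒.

S ⇒ B mul eats ⇒ S zero mul eats ⇒ B mul eats zero mul eats ⇒ S mul eats mul eats zero mul eats ⇒ mul S mul eats mul eats zero mul eats ⇒ mul mul S mul eats mul eats zero mul eats ⇒ mul mul mul S mul eats mul eats zero mul eats ⇒ mul mul mul mul S mul eats mul eats zero mul eats ⇒ mul mul mul mul zero mul mul eats mul eats zero mul eats

S ⇒ B mul eats   [S ::= B mul eats]
B mul eats ⇒ S zero mul eats   [B ::= S zero]
S zero mul eats ⇒ B mul eats zero mul eats   [S ::= B mul eats]
B mul eats zero mul eats ⇒ S mul eats mul eats zero mul eats   [B ::= S mul eats]
S mul eats mul eats zero mul eats ⇒ mul S mul eats mul eats zero mul eats   [S ::= mul S]
mul S mul eats mul eats zero mul eats ⇒ mul mul S mul eats mul eats zero mul eats   [S ::= mul S]
mul mul S mul eats mul eats zero mul eats ⇒ mul mul mul S mul eats mul eats zero mul eats   [S ::= mul S]
mul mul mul S mul eats mul eats zero mul eats ⇒ mul mul mul mul S mul eats mul eats zero mul eats   [S ::= mul S]
mul mul mul mul S mul eats mul eats zero mul eats ⇒ mul mul mul mul zero mul mul eats mul eats zero mul eats   [S ::= zero mul]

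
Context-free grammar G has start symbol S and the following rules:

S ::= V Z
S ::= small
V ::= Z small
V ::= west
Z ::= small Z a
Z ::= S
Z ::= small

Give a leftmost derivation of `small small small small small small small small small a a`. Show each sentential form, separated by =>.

S => V Z   [S ::= V Z]
V Z => Z small Z   [V ::= Z small]
Z small Z => small small Z   [Z ::= small]
small small Z => small small S   [Z ::= S]
small small S => small small V Z   [S ::= V Z]
small small V Z => small small Z small Z   [V ::= Z small]
small small Z small Z => small small S small Z   [Z ::= S]
small small S small Z => small small V Z small Z   [S ::= V Z]
small small V Z small Z => small small Z small Z small Z   [V ::= Z small]
small small Z small Z small Z => small small small small Z small Z   [Z ::= small]
small small small small Z small Z => small small small small small small Z   [Z ::= small]
small small small small small small Z => small small small small small small small Z a   [Z ::= small Z a]
small small small small small small small Z a => small small small small small small small small Z a a   [Z ::= small Z a]
small small small small small small small small Z a a => small small small small small small small small small a a   [Z ::= small]

S => V Z => Z small Z => small small Z => small small S => small small V Z => small small Z small Z => small small S small Z => small small V Z small Z => small small Z small Z small Z => small small small small Z small Z => small small small small small small Z => small small small small small small small Z a => small small small small small small small small Z a a => small small small small small small small small small a a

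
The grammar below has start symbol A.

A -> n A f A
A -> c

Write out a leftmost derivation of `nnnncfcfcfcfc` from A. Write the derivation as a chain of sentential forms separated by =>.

A => nAfA => nnAfAfA => nnnAfAfAfA => nnnnAfAfAfAfA => nnnncfAfAfAfA => nnnncfcfAfAfA => nnnncfcfcfAfA => nnnncfcfcfcfA => nnnncfcfcfcfc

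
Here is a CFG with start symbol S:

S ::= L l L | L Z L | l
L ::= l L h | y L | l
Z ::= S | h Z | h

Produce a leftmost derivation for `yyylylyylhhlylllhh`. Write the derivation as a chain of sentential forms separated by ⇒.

S⇒LlL⇒yLlL⇒yyLlL⇒yyyLlL⇒yyylLhlL⇒yyylyLhlL⇒yyylylLhhlL⇒yyylylyLhhlL⇒yyylylyyLhhlL⇒yyylylyylhhlL⇒yyylylyylhhlyL⇒yyylylyylhhlylLh⇒yyylylyylhhlyllLhh⇒yyylylyylhhlylllhh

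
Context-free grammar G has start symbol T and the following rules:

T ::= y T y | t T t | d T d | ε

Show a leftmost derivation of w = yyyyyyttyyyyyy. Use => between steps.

T=>yTy=>yyTyy=>yyyTyyy=>yyyyTyyyy=>yyyyyTyyyyy=>yyyyyyTyyyyyy=>yyyyyytTtyyyyyy=>yyyyyyttyyyyyy

T => yTy   [T ::= y T y]
yTy => yyTyy   [T ::= y T y]
yyTyy => yyyTyyy   [T ::= y T y]
yyyTyyy => yyyyTyyyy   [T ::= y T y]
yyyyTyyyy => yyyyyTyyyyy   [T ::= y T y]
yyyyyTyyyyy => yyyyyyTyyyyyy   [T ::= y T y]
yyyyyyTyyyyyy => yyyyyytTtyyyyyy   [T ::= t T t]
yyyyyytTtyyyyyy => yyyyyyttyyyyyy   [T ::= ε]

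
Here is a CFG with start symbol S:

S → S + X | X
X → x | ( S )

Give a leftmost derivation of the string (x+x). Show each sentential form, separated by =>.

S => X   [S → X]
X => (S)   [X → ( S )]
(S) => (S+X)   [S → S + X]
(S+X) => (X+X)   [S → X]
(X+X) => (x+X)   [X → x]
(x+X) => (x+x)   [X → x]

S => X => (S) => (S+X) => (X+X) => (x+X) => (x+x)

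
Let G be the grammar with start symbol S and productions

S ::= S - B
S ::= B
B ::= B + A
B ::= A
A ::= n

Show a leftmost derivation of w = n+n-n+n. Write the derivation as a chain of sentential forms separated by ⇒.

S ⇒ S-B   [S ::= S - B]
S-B ⇒ B-B   [S ::= B]
B-B ⇒ B+A-B   [B ::= B + A]
B+A-B ⇒ A+A-B   [B ::= A]
A+A-B ⇒ n+A-B   [A ::= n]
n+A-B ⇒ n+n-B   [A ::= n]
n+n-B ⇒ n+n-B+A   [B ::= B + A]
n+n-B+A ⇒ n+n-A+A   [B ::= A]
n+n-A+A ⇒ n+n-n+A   [A ::= n]
n+n-n+A ⇒ n+n-n+n   [A ::= n]

S ⇒ S-B ⇒ B-B ⇒ B+A-B ⇒ A+A-B ⇒ n+A-B ⇒ n+n-B ⇒ n+n-B+A ⇒ n+n-A+A ⇒ n+n-n+A ⇒ n+n-n+n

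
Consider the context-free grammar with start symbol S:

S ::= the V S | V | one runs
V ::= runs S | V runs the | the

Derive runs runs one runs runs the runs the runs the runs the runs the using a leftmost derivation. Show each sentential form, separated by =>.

S => V => V runs the => V runs the runs the => V runs the runs the runs the => V runs the runs the runs the runs the => runs S runs the runs the runs the runs the => runs V runs the runs the runs the runs the => runs V runs the runs the runs the runs the runs the => runs runs S runs the runs the runs the runs the runs the => runs runs one runs runs the runs the runs the runs the runs the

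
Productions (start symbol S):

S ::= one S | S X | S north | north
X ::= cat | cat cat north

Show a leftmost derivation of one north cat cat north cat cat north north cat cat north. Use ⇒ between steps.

S ⇒ S X ⇒ S north X ⇒ S X north X ⇒ S X X north X ⇒ one S X X north X ⇒ one north X X north X ⇒ one north cat cat north X north X ⇒ one north cat cat north cat cat north north X ⇒ one north cat cat north cat cat north north cat cat north

S ⇒ S X   [S ::= S X]
S X ⇒ S north X   [S ::= S north]
S north X ⇒ S X north X   [S ::= S X]
S X north X ⇒ S X X north X   [S ::= S X]
S X X north X ⇒ one S X X north X   [S ::= one S]
one S X X north X ⇒ one north X X north X   [S ::= north]
one north X X north X ⇒ one north cat cat north X north X   [X ::= cat cat north]
one north cat cat north X north X ⇒ one north cat cat north cat cat north north X   [X ::= cat cat north]
one north cat cat north cat cat north north X ⇒ one north cat cat north cat cat north north cat cat north   [X ::= cat cat north]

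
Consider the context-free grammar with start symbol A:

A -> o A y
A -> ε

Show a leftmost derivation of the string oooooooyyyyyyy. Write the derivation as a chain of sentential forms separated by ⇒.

A ⇒ oAy   [A -> o A y]
oAy ⇒ ooAyy   [A -> o A y]
ooAyy ⇒ oooAyyy   [A -> o A y]
oooAyyy ⇒ ooooAyyyy   [A -> o A y]
ooooAyyyy ⇒ oooooAyyyyy   [A -> o A y]
oooooAyyyyy ⇒ ooooooAyyyyyy   [A -> o A y]
ooooooAyyyyyy ⇒ oooooooAyyyyyyy   [A -> o A y]
oooooooAyyyyyyy ⇒ oooooooyyyyyyy   [A -> ε]

A ⇒ oAy ⇒ ooAyy ⇒ oooAyyy ⇒ ooooAyyyy ⇒ oooooAyyyyy ⇒ ooooooAyyyyyy ⇒ oooooooAyyyyyyy ⇒ oooooooyyyyyyy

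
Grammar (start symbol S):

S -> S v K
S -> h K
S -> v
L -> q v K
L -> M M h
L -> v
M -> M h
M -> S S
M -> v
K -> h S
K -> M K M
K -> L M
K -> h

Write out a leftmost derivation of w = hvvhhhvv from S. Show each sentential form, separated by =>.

S=>hK=>hLM=>hMMhM=>hvMhM=>hvMhhM=>hvMhhhM=>hvvhhhM=>hvvhhhSS=>hvvhhhvS=>hvvhhhvv

S => hK   [S -> h K]
hK => hLM   [K -> L M]
hLM => hMMhM   [L -> M M h]
hMMhM => hvMhM   [M -> v]
hvMhM => hvMhhM   [M -> M h]
hvMhhM => hvMhhhM   [M -> M h]
hvMhhhM => hvvhhhM   [M -> v]
hvvhhhM => hvvhhhSS   [M -> S S]
hvvhhhSS => hvvhhhvS   [S -> v]
hvvhhhvS => hvvhhhvv   [S -> v]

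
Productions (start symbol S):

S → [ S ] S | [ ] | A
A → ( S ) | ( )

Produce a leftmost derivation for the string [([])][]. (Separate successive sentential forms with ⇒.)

S ⇒ [S]S   [S → [ S ] S]
[S]S ⇒ [A]S   [S → A]
[A]S ⇒ [(S)]S   [A → ( S )]
[(S)]S ⇒ [([])]S   [S → [ ]]
[([])]S ⇒ [([])][]   [S → [ ]]

S ⇒ [S]S ⇒ [A]S ⇒ [(S)]S ⇒ [([])]S ⇒ [([])][]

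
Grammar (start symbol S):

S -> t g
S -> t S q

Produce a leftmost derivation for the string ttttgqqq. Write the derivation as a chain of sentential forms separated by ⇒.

S ⇒ tSq ⇒ ttSqq ⇒ tttSqqq ⇒ ttttgqqq

S ⇒ tSq   [S -> t S q]
tSq ⇒ ttSqq   [S -> t S q]
ttSqq ⇒ tttSqqq   [S -> t S q]
tttSqqq ⇒ ttttgqqq   [S -> t g]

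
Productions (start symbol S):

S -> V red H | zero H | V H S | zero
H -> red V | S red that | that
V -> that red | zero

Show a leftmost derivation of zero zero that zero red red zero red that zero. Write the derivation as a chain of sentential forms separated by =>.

S => V H S => zero H S => zero S red that S => zero V H S red that S => zero zero H S red that S => zero zero that S red that S => zero zero that V red H red that S => zero zero that zero red H red that S => zero zero that zero red red V red that S => zero zero that zero red red zero red that S => zero zero that zero red red zero red that zero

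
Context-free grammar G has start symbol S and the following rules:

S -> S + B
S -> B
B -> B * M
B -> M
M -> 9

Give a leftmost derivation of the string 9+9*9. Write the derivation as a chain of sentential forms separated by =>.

S=>S+B=>B+B=>M+B=>9+B=>9+B*M=>9+M*M=>9+9*M=>9+9*9

S => S+B   [S -> S + B]
S+B => B+B   [S -> B]
B+B => M+B   [B -> M]
M+B => 9+B   [M -> 9]
9+B => 9+B*M   [B -> B * M]
9+B*M => 9+M*M   [B -> M]
9+M*M => 9+9*M   [M -> 9]
9+9*M => 9+9*9   [M -> 9]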